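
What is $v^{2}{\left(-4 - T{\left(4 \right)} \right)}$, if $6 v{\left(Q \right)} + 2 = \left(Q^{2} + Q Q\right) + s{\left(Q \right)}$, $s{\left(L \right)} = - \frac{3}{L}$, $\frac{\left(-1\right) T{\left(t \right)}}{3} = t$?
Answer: $\frac{112225}{256} \approx 438.38$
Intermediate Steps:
$T{\left(t \right)} = - 3 t$
$v{\left(Q \right)} = - \frac{1}{3} - \frac{1}{2 Q} + \frac{Q^{2}}{3}$ ($v{\left(Q \right)} = - \frac{1}{3} + \frac{\left(Q^{2} + Q Q\right) - \frac{3}{Q}}{6} = - \frac{1}{3} + \frac{\left(Q^{2} + Q^{2}\right) - \frac{3}{Q}}{6} = - \frac{1}{3} + \frac{2 Q^{2} - \frac{3}{Q}}{6} = - \frac{1}{3} + \frac{- \frac{3}{Q} + 2 Q^{2}}{6} = - \frac{1}{3} + \left(- \frac{1}{2 Q} + \frac{Q^{2}}{3}\right) = - \frac{1}{3} - \frac{1}{2 Q} + \frac{Q^{2}}{3}$)
$v^{2}{\left(-4 - T{\left(4 \right)} \right)} = \left(\frac{-3 + 2 \left(-4 - \left(-3\right) 4\right) \left(-1 + \left(-4 - \left(-3\right) 4\right)^{2}\right)}{6 \left(-4 - \left(-3\right) 4\right)}\right)^{2} = \left(\frac{-3 + 2 \left(-4 - -12\right) \left(-1 + \left(-4 - -12\right)^{2}\right)}{6 \left(-4 - -12\right)}\right)^{2} = \left(\frac{-3 + 2 \left(-4 + 12\right) \left(-1 + \left(-4 + 12\right)^{2}\right)}{6 \left(-4 + 12\right)}\right)^{2} = \left(\frac{-3 + 2 \cdot 8 \left(-1 + 8^{2}\right)}{6 \cdot 8}\right)^{2} = \left(\frac{1}{6} \cdot \frac{1}{8} \left(-3 + 2 \cdot 8 \left(-1 + 64\right)\right)\right)^{2} = \left(\frac{1}{6} \cdot \frac{1}{8} \left(-3 + 2 \cdot 8 \cdot 63\right)\right)^{2} = \left(\frac{1}{6} \cdot \frac{1}{8} \left(-3 + 1008\right)\right)^{2} = \left(\frac{1}{6} \cdot \frac{1}{8} \cdot 1005\right)^{2} = \left(\frac{335}{16}\right)^{2} = \frac{112225}{256}$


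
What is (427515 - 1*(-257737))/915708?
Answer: 171313/228927 ≈ 0.74833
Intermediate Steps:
(427515 - 1*(-257737))/915708 = (427515 + 257737)*(1/915708) = 685252*(1/915708) = 171313/228927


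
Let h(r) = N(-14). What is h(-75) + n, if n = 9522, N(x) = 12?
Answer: 9534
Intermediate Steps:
h(r) = 12
h(-75) + n = 12 + 9522 = 9534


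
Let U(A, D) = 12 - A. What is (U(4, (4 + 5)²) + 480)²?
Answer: 238144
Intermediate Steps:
(U(4, (4 + 5)²) + 480)² = ((12 - 1*4) + 480)² = ((12 - 4) + 480)² = (8 + 480)² = 488² = 238144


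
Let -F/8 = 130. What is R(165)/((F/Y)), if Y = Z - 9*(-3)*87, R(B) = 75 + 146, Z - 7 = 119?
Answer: -8415/16 ≈ -525.94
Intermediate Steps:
F = -1040 (F = -8*130 = -1040)
Z = 126 (Z = 7 + 119 = 126)
R(B) = 221
Y = 2475 (Y = 126 - 9*(-3)*87 = 126 + 27*87 = 126 + 2349 = 2475)
R(165)/((F/Y)) = 221/((-1040/2475)) = 221/((-1040*1/2475)) = 221/(-208/495) = 221*(-495/208) = -8415/16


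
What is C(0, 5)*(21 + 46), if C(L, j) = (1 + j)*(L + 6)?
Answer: 2412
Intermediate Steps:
C(L, j) = (1 + j)*(6 + L)
C(0, 5)*(21 + 46) = (6 + 0 + 6*5 + 0*5)*(21 + 46) = (6 + 0 + 30 + 0)*67 = 36*67 = 2412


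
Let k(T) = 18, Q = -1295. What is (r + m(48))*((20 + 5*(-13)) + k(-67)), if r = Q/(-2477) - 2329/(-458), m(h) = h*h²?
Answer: -3387669099705/1134466 ≈ -2.9861e+6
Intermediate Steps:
m(h) = h³
r = 6362043/1134466 (r = -1295/(-2477) - 2329/(-458) = -1295*(-1/2477) - 2329*(-1/458) = 1295/2477 + 2329/458 = 6362043/1134466 ≈ 5.6080)
(r + m(48))*((20 + 5*(-13)) + k(-67)) = (6362043/1134466 + 48³)*((20 + 5*(-13)) + 18) = (6362043/1134466 + 110592)*((20 - 65) + 18) = 125469225915*(-45 + 18)/1134466 = (125469225915/1134466)*(-27) = -3387669099705/1134466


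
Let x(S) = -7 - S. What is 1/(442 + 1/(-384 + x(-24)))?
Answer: 367/162213 ≈ 0.0022625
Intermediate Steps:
1/(442 + 1/(-384 + x(-24))) = 1/(442 + 1/(-384 + (-7 - 1*(-24)))) = 1/(442 + 1/(-384 + (-7 + 24))) = 1/(442 + 1/(-384 + 17)) = 1/(442 + 1/(-367)) = 1/(442 - 1/367) = 1/(162213/367) = 367/162213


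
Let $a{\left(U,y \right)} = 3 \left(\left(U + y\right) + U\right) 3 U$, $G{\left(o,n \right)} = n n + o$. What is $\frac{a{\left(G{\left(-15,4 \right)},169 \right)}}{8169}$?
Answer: $\frac{513}{2723} \approx 0.1884$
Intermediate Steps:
$G{\left(o,n \right)} = o + n^{2}$ ($G{\left(o,n \right)} = n^{2} + o = o + n^{2}$)
$a{\left(U,y \right)} = 3 U \left(3 y + 6 U\right)$ ($a{\left(U,y \right)} = 3 \left(y + 2 U\right) 3 U = \left(3 y + 6 U\right) 3 U = 3 U \left(3 y + 6 U\right)$)
$\frac{a{\left(G{\left(-15,4 \right)},169 \right)}}{8169} = \frac{9 \left(-15 + 4^{2}\right) \left(169 + 2 \left(-15 + 4^{2}\right)\right)}{8169} = 9 \left(-15 + 16\right) \left(169 + 2 \left(-15 + 16\right)\right) \frac{1}{8169} = 9 \cdot 1 \left(169 + 2 \cdot 1\right) \frac{1}{8169} = 9 \cdot 1 \left(169 + 2\right) \frac{1}{8169} = 9 \cdot 1 \cdot 171 \cdot \frac{1}{8169} = 1539 \cdot \frac{1}{8169} = \frac{513}{2723}$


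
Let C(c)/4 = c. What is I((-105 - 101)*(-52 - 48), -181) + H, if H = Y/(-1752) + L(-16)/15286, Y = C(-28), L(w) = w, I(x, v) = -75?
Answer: -125431025/1673817 ≈ -74.937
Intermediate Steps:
C(c) = 4*c
Y = -112 (Y = 4*(-28) = -112)
H = 105250/1673817 (H = -112/(-1752) - 16/15286 = -112*(-1/1752) - 16*1/15286 = 14/219 - 8/7643 = 105250/1673817 ≈ 0.062880)
I((-105 - 101)*(-52 - 48), -181) + H = -75 + 105250/1673817 = -125431025/1673817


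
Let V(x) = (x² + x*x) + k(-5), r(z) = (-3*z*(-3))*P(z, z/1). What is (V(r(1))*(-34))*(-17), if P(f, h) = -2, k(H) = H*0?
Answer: 374544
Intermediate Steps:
k(H) = 0
r(z) = -18*z (r(z) = (-3*z*(-3))*(-2) = (9*z)*(-2) = -18*z)
V(x) = 2*x² (V(x) = (x² + x*x) + 0 = (x² + x²) + 0 = 2*x² + 0 = 2*x²)
(V(r(1))*(-34))*(-17) = ((2*(-18*1)²)*(-34))*(-17) = ((2*(-18)²)*(-34))*(-17) = ((2*324)*(-34))*(-17) = (648*(-34))*(-17) = -22032*(-17) = 374544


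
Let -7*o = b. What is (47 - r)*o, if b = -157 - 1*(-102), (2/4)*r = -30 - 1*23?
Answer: 8415/7 ≈ 1202.1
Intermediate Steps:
r = -106 (r = 2*(-30 - 1*23) = 2*(-30 - 23) = 2*(-53) = -106)
b = -55 (b = -157 + 102 = -55)
o = 55/7 (o = -⅐*(-55) = 55/7 ≈ 7.8571)
(47 - r)*o = (47 - 1*(-106))*(55/7) = (47 + 106)*(55/7) = 153*(55/7) = 8415/7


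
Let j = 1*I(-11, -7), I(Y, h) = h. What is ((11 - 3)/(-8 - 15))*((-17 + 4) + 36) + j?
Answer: -15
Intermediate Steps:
j = -7 (j = 1*(-7) = -7)
((11 - 3)/(-8 - 15))*((-17 + 4) + 36) + j = ((11 - 3)/(-8 - 15))*((-17 + 4) + 36) - 7 = (8/(-23))*(-13 + 36) - 7 = (8*(-1/23))*23 - 7 = -8/23*23 - 7 = -8 - 7 = -15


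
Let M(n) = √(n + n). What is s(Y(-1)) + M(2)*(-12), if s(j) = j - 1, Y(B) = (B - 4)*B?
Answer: -20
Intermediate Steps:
Y(B) = B*(-4 + B) (Y(B) = (-4 + B)*B = B*(-4 + B))
s(j) = -1 + j
M(n) = √2*√n (M(n) = √(2*n) = √2*√n)
s(Y(-1)) + M(2)*(-12) = (-1 - (-4 - 1)) + (√2*√2)*(-12) = (-1 - 1*(-5)) + 2*(-12) = (-1 + 5) - 24 = 4 - 24 = -20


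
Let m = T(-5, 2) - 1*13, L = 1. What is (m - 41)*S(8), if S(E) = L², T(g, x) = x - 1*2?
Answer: -54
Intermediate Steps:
T(g, x) = -2 + x (T(g, x) = x - 2 = -2 + x)
S(E) = 1 (S(E) = 1² = 1)
m = -13 (m = (-2 + 2) - 1*13 = 0 - 13 = -13)
(m - 41)*S(8) = (-13 - 41)*1 = -54*1 = -54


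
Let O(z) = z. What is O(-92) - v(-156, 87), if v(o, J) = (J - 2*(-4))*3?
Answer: -377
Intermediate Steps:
v(o, J) = 24 + 3*J (v(o, J) = (J + 8)*3 = (8 + J)*3 = 24 + 3*J)
O(-92) - v(-156, 87) = -92 - (24 + 3*87) = -92 - (24 + 261) = -92 - 1*285 = -92 - 285 = -377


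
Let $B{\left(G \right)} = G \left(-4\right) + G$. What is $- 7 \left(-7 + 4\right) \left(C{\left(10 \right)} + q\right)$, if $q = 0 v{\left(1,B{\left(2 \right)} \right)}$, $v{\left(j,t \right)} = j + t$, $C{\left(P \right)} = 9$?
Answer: $189$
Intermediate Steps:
$B{\left(G \right)} = - 3 G$ ($B{\left(G \right)} = - 4 G + G = - 3 G$)
$q = 0$ ($q = 0 \left(1 - 6\right) = 0 \left(-5\right) = 0$)
$- 7 \left(-7 + 4\right) \left(C{\left(10 \right)} + q\right) = - 7 \left(-7 + 4\right) \left(9 + 0\right) = \left(-7\right) \left(-3\right) 9 = 21 \cdot 9 = 189$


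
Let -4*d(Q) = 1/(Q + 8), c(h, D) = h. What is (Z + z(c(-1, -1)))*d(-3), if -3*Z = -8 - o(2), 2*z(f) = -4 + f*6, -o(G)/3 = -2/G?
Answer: 1/15 ≈ 0.066667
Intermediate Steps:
o(G) = 6/G (o(G) = -(-6)/G = 6/G)
z(f) = -2 + 3*f (z(f) = (-4 + f*6)/2 = (-4 + 6*f)/2 = -2 + 3*f)
d(Q) = -1/(4*(8 + Q)) (d(Q) = -1/(4*(Q + 8)) = -1/(4*(8 + Q)))
Z = 11/3 (Z = -(-8 - 6/2)/3 = -(-8 - 1*3)/3 = -(-8 - 3)/3 = -⅓*(-11) = 11/3 ≈ 3.6667)
(Z + z(c(-1, -1)))*d(-3) = (11/3 + (-2 + 3*(-1)))*(-1/(32 + 4*(-3))) = (11/3 + (-2 - 3))*(-1/(32 - 12)) = (11/3 - 5)*(-1/20) = -(-4)/(3*20) = -4/3*(-1/20) = 1/15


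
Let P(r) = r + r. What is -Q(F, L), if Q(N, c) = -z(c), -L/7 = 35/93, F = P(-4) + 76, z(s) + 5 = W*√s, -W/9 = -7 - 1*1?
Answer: -5 + 168*I*√465/31 ≈ -5.0 + 116.86*I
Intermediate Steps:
W = 72 (W = -9*(-7 - 1*1) = -9*(-7 - 1) = -9*(-8) = 72)
z(s) = -5 + 72*√s
P(r) = 2*r
F = 68 (F = 2*(-4) + 76 = -8 + 76 = 68)
L = -245/93 ≈ -2.6344
Q(N, c) = 5 - 72*√c (Q(N, c) = -(-5 + 72*√c) = 5 - 72*√c)
-Q(F, L) = -(5 - 168*I*√465/31) = -5 + 168*I*√465/31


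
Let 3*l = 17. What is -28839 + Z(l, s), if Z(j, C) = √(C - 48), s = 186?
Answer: -28839 + √138 ≈ -28827.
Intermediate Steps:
l = 17/3 (l = (⅓)*17 = 17/3 ≈ 5.6667)
Z(j, C) = √(-48 + C)
-28839 + Z(l, s) = -28839 + √(-48 + 186) = -28839 + √138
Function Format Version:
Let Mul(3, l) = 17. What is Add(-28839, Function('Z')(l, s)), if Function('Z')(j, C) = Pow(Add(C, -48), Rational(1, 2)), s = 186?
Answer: Add(-28839, Pow(138, Rational(1, 2))) ≈ -28827.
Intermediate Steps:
l = Rational(17, 3) (l = Mul(Rational(1, 3), 17) = Rational(17, 3) ≈ 5.6667)
Function('Z')(j, C) = Pow(Add(-48, C), Rational(1, 2))
Add(-28839, Function('Z')(l, s)) = Add(-28839, Pow(Add(-48, 186), Rational(1, 2))) = Add(-28839, Pow(138, Rational(1, 2)))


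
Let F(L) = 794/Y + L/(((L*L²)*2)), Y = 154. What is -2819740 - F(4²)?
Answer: -111165633101/39424 ≈ -2.8197e+6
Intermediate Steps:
F(L) = 397/77 + 1/(2*L²) (F(L) = 794/154 + L/(((L*L²)*2)) = 794*(1/154) + L/((L³*2)) = 397/77 + L/((2*L³)) = 397/77 + L*(1/(2*L³)) = 397/77 + 1/(2*L²))
-2819740 - F(4²) = -2819740 - (397/77 + 1/(2*(4²)²)) = -2819740 - (397/77 + (½)/16²) = -2819740 - (397/77 + (½)*(1/256)) = -2819740 - (397/77 + 1/512) = -2819740 - 1*203341/39424 = -2819740 - 203341/39424 = -111165633101/39424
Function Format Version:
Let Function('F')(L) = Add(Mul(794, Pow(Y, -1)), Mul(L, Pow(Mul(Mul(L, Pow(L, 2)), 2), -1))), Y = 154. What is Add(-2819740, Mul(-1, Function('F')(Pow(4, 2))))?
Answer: Rational(-111165633101, 39424) ≈ -2.8197e+6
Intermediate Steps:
Function('F')(L) = Add(Rational(397, 77), Mul(Rational(1, 2), Pow(L, -2))) (Function('F')(L) = Add(Mul(794, Pow(154, -1)), Mul(L, Pow(Mul(Mul(L, Pow(L, 2)), 2), -1))) = Add(Mul(794, Rational(1, 154)), Mul(L, Pow(Mul(Pow(L, 3), 2), -1))) = Add(Rational(397, 77), Mul(L, Pow(Mul(2, Pow(L, 3)), -1))) = Add(Rational(397, 77), Mul(L, Mul(Rational(1, 2), Pow(L, -3)))) = Add(Rational(397, 77), Mul(Rational(1, 2), Pow(L, -2))))
Add(-2819740, Mul(-1, Function('F')(Pow(4, 2)))) = Add(-2819740, Mul(-1, Add(Rational(397, 77), Mul(Rational(1, 2), Pow(Pow(4, 2), -2))))) = Add(-2819740, Mul(-1, Add(Rational(397, 77), Mul(Rational(1, 2), Pow(16, -2))))) = Add(-2819740, Mul(-1, Add(Rational(397, 77), Mul(Rational(1, 2), Rational(1, 256))))) = Add(-2819740, Mul(-1, Add(Rational(397, 77), Rational(1, 512)))) = Add(-2819740, Mul(-1, Rational(203341, 39424))) = Add(-2819740, Rational(-203341, 39424)) = Rational(-111165633101, 39424)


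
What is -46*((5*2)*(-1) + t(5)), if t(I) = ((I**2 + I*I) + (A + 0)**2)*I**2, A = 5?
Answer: -85790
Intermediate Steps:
t(I) = I**2*(25 + 2*I**2) (t(I) = ((I**2 + I*I) + (5 + 0)**2)*I**2 = ((I**2 + I**2) + 5**2)*I**2 = (2*I**2 + 25)*I**2 = (25 + 2*I**2)*I**2 = I**2*(25 + 2*I**2))
-46*((5*2)*(-1) + t(5)) = -46*((5*2)*(-1) + 5**2*(25 + 2*5**2)) = -46*(10*(-1) + 25*(25 + 2*25)) = -46*(-10 + 25*(25 + 50)) = -46*(-10 + 25*75) = -46*(-10 + 1875) = -46*1865 = -85790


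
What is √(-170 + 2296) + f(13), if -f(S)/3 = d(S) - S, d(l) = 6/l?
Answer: 489/13 + √2126 ≈ 83.724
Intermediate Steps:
f(S) = -18/S + 3*S (f(S) = -3*(6/S - S) = -3*(-S + 6/S) = -18/S + 3*S)
√(-170 + 2296) + f(13) = √(-170 + 2296) + (-18/13 + 3*13) = √2126 + (-18*1/13 + 39) = √2126 + (-18/13 + 39) = √2126 + 489/13 = 489/13 + √2126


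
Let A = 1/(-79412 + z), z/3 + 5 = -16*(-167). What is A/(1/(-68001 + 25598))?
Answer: 42403/71411 ≈ 0.59379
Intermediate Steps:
z = 8001 (z = -15 + 3*(-16*(-167)) = -15 + 3*2672 = -15 + 8016 = 8001)
A = -1/71411 (A = 1/(-79412 + 8001) = 1/(-71411) = -1/71411 ≈ -1.4003e-5)
A/(1/(-68001 + 25598)) = -1/(71411*(1/(-68001 + 25598))) = -1/(71411*(1/(-42403))) = -1/(71411*(-1/42403)) = -1/71411*(-42403) = 42403/71411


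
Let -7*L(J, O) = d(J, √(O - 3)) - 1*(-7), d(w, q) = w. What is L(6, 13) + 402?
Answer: 2801/7 ≈ 400.14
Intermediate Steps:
L(J, O) = -1 - J/7 (L(J, O) = -(J - 1*(-7))/7 = -(J + 7)/7 = -(7 + J)/7 = -1 - J/7)
L(6, 13) + 402 = (-1 - ⅐*6) + 402 = (-1 - 6/7) + 402 = -13/7 + 402 = 2801/7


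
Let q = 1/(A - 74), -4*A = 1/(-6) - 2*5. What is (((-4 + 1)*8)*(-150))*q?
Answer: -17280/343 ≈ -50.379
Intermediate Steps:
A = 61/24 (A = -(1/(-6) - 2*5)/4 = -(-1/6 - 10)/4 = -1/4*(-61/6) = 61/24 ≈ 2.5417)
q = -24/1715 (q = 1/(61/24 - 74) = 1/(-1715/24) = -24/1715 ≈ -0.013994)
(((-4 + 1)*8)*(-150))*q = (((-4 + 1)*8)*(-150))*(-24/1715) = (-3*8*(-150))*(-24/1715) = -24*(-150)*(-24/1715) = 3600*(-24/1715) = -17280/343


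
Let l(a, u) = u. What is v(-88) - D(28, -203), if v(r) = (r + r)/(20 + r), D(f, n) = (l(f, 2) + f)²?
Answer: -15256/17 ≈ -897.41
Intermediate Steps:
D(f, n) = (2 + f)²
v(r) = 2*r/(20 + r) (v(r) = (2*r)/(20 + r) = 2*r/(20 + r))
v(-88) - D(28, -203) = 2*(-88)/(20 - 88) - (2 + 28)² = 2*(-88)/(-68) - 1*30² = 2*(-88)*(-1/68) - 1*900 = 44/17 - 900 = -15256/17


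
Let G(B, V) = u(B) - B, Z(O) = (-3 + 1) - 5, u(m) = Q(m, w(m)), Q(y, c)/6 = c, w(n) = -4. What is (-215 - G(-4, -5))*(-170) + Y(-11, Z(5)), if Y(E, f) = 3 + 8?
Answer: 33161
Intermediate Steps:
Q(y, c) = 6*c
u(m) = -24 (u(m) = 6*(-4) = -24)
Z(O) = -7 (Z(O) = -2 - 5 = -7)
G(B, V) = -24 - B
Y(E, f) = 11
(-215 - G(-4, -5))*(-170) + Y(-11, Z(5)) = (-215 - (-24 - 1*(-4)))*(-170) + 11 = (-215 - (-24 + 4))*(-170) + 11 = (-215 - 1*(-20))*(-170) + 11 = (-215 + 20)*(-170) + 11 = -195*(-170) + 11 = 33150 + 11 = 33161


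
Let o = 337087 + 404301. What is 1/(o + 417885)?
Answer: 1/1159273 ≈ 8.6261e-7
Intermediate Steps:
o = 741388
1/(o + 417885) = 1/(741388 + 417885) = 1/1159273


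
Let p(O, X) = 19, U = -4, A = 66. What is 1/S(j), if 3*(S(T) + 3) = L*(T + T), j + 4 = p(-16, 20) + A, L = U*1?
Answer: -1/219 ≈ -0.0045662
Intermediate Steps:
L = -4 (L = -4*1 = -4)
j = 81 (j = -4 + (19 + 66) = -4 + 85 = 81)
S(T) = -3 - 8*T/3 (S(T) = -3 + (-4*(T + T))/3 = -3 + (-8*T)/3 = -3 - 8*T/3)
1/S(j) = 1/(-3 - 8/3*81) = 1/(-3 - 216) = 1/(-219) = -1/219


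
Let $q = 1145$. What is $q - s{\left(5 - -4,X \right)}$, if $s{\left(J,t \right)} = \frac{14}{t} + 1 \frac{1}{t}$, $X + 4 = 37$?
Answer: $\frac{12590}{11} \approx 1144.5$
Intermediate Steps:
$X = 33$ ($X = -4 + 37 = 33$)
$s{\left(J,t \right)} = \frac{15}{t}$ ($s{\left(J,t \right)} = \frac{14}{t} + \frac{1}{t} = \frac{15}{t}$)
$q - s{\left(5 - -4,X \right)} = 1145 - \frac{15}{33} = 1145 - 15 \cdot \frac{1}{33} = 1145 - \frac{5}{11} = \frac{12590}{11}$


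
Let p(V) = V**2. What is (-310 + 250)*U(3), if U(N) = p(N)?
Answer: -540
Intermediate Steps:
U(N) = N**2
(-310 + 250)*U(3) = (-310 + 250)*3**2 = -60*9 = -540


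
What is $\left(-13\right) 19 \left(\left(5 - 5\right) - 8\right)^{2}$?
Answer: $-15808$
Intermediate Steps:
$\left(-13\right) 19 \left(\left(5 - 5\right) - 8\right)^{2} = - 247 \left(\left(5 - 5\right) - 8\right)^{2} = - 247 \left(0 - 8\right)^{2} = - 247 \left(-8\right)^{2} = \left(-247\right) 64 = -15808$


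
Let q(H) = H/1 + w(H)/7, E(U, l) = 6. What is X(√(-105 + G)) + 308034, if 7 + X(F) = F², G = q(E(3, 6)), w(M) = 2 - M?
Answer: 2155492/7 ≈ 3.0793e+5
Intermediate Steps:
q(H) = 2/7 + 6*H/7 (q(H) = H/1 + (2 - H)/7 = H*1 + (2 - H)*(⅐) = H + (2/7 - H/7) = 2/7 + 6*H/7)
G = 38/7 (G = 2/7 + (6/7)*6 = 2/7 + 36/7 = 38/7 ≈ 5.4286)
X(F) = -7 + F²
X(√(-105 + G)) + 308034 = (-7 + (√(-105 + 38/7))²) + 308034 = (-7 + (√(-697/7))²) + 308034 = (-7 + (I*√4879/7)²) + 308034 = (-7 - 697/7) + 308034 = -746/7 + 308034 = 2155492/7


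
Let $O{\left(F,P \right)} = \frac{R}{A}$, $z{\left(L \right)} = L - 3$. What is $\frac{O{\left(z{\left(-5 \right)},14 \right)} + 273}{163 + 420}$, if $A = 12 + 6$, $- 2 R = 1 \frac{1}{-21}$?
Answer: $\frac{206389}{440748} \approx 0.46827$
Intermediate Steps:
$z{\left(L \right)} = -3 + L$
$R = \frac{1}{42}$ ($R = - \frac{1 \frac{1}{-21}}{2} = - \frac{1 \left(- \frac{1}{21}\right)}{2} = \left(- \frac{1}{2}\right) \left(- \frac{1}{21}\right) = \frac{1}{42} \approx 0.02381$)
$A = 18$
$O{\left(F,P \right)} = \frac{1}{756}$ ($O{\left(F,P \right)} = \frac{1}{42 \cdot 18} = \frac{1}{42} \cdot \frac{1}{18} = \frac{1}{756}$)
$\frac{O{\left(z{\left(-5 \right)},14 \right)} + 273}{163 + 420} = \frac{\frac{1}{756} + 273}{163 + 420} = \frac{206389}{756 \cdot 583} = \frac{206389}{756} \cdot \frac{1}{583} = \frac{206389}{440748}$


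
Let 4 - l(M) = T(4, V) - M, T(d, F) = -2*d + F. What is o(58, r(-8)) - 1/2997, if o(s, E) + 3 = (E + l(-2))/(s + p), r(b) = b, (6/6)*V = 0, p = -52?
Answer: -7993/2997 ≈ -2.6670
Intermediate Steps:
V = 0
T(d, F) = F - 2*d
l(M) = 12 + M (l(M) = 4 - ((0 - 2*4) - M) = 4 - ((0 - 8) - M) = 4 - (-8 - M) = 4 + (8 + M) = 12 + M)
o(s, E) = -3 + (10 + E)/(-52 + s) (o(s, E) = -3 + (E + (12 - 2))/(s - 52) = -3 + (E + 10)/(-52 + s) = -3 + (10 + E)/(-52 + s))
o(58, r(-8)) - 1/2997 = (166 - 8 - 3*58)/(-52 + 58) - 1/2997 = (166 - 8 - 174)/6 - 1*1/2997 = (⅙)*(-16) - 1/2997 = -8/3 - 1/2997 = -7993/2997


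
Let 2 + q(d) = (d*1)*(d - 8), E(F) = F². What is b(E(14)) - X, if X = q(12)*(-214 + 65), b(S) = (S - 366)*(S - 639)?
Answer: 82164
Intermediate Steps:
q(d) = -2 + d*(-8 + d) (q(d) = -2 + (d*1)*(d - 8) = -2 + d*(-8 + d))
b(S) = (-639 + S)*(-366 + S) (b(S) = (-366 + S)*(-639 + S) = (-639 + S)*(-366 + S))
X = -6854 (X = (-2 + 12² - 8*12)*(-214 + 65) = (-2 + 144 - 96)*(-149) = 46*(-149) = -6854)
b(E(14)) - X = (233874 + (14²)² - 1005*14²) - 1*(-6854) = (233874 + 196² - 1005*196) + 6854 = (233874 + 38416 - 196980) + 6854 = 75310 + 6854 = 82164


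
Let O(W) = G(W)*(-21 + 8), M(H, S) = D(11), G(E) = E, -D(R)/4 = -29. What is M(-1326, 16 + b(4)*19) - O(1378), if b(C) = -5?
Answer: 18030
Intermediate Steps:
D(R) = 116 (D(R) = -4*(-29) = 116)
M(H, S) = 116
O(W) = -13*W (O(W) = W*(-21 + 8) = W*(-13) = -13*W)
M(-1326, 16 + b(4)*19) - O(1378) = 116 - (-13)*1378 = 116 - 1*(-17914) = 116 + 17914 = 18030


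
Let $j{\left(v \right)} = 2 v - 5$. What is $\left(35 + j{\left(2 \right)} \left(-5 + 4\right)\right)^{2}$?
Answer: $1296$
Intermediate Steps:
$j{\left(v \right)} = -5 + 2 v$
$\left(35 + j{\left(2 \right)} \left(-5 + 4\right)\right)^{2} = \left(35 + \left(-5 + 2 \cdot 2\right) \left(-5 + 4\right)\right)^{2} = \left(35 + \left(-5 + 4\right) \left(-1\right)\right)^{2} = \left(35 - -1\right)^{2} = \left(35 + 1\right)^{2} = 36^{2} = 1296$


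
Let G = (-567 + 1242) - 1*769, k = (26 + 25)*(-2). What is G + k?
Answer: -196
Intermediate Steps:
k = -102 (k = 51*(-2) = -102)
G = -94 (G = 675 - 769 = -94)
G + k = -94 - 102 = -196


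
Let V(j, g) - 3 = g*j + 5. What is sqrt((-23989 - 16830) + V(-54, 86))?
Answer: I*sqrt(45455) ≈ 213.2*I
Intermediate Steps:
V(j, g) = 8 + g*j (V(j, g) = 3 + (g*j + 5) = 3 + (5 + g*j) = 8 + g*j)
sqrt((-23989 - 16830) + V(-54, 86)) = sqrt((-23989 - 16830) + (8 + 86*(-54))) = sqrt(-40819 + (8 - 4644)) = sqrt(-40819 - 4636) = sqrt(-45455) = I*sqrt(45455)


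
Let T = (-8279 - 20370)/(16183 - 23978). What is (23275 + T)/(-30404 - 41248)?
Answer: -30242879/93087890 ≈ -0.32489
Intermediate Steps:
T = 28649/7795 (T = -28649/(-7795) = -28649*(-1/7795) = 28649/7795 ≈ 3.6753)
(23275 + T)/(-30404 - 41248) = (23275 + 28649/7795)/(-30404 - 41248) = (181457274/7795)/(-71652) = (181457274/7795)*(-1/71652) = -30242879/93087890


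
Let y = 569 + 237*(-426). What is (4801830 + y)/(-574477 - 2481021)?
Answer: -4701437/3055498 ≈ -1.5387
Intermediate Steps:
y = -100393 (y = 569 - 100962 = -100393)
(4801830 + y)/(-574477 - 2481021) = (4801830 - 100393)/(-574477 - 2481021) = 4701437/(-3055498) = 4701437*(-1/3055498) = -4701437/3055498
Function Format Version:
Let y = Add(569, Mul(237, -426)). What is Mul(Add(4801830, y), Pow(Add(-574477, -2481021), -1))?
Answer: Rational(-4701437, 3055498) ≈ -1.5387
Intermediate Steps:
y = -100393 (y = Add(569, -100962) = -100393)
Mul(Add(4801830, y), Pow(Add(-574477, -2481021), -1)) = Mul(Add(4801830, -100393), Pow(Add(-574477, -2481021), -1)) = Mul(4701437, Pow(-3055498, -1)) = Mul(4701437, Rational(-1, 3055498)) = Rational(-4701437, 3055498)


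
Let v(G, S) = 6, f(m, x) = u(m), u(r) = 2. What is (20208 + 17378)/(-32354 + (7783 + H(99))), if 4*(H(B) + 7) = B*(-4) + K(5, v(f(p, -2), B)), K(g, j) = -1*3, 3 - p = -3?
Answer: -150344/98711 ≈ -1.5231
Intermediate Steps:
p = 6 (p = 3 - 1*(-3) = 3 + 3 = 6)
f(m, x) = 2
K(g, j) = -3
H(B) = -31/4 - B (H(B) = -7 + (B*(-4) - 3)/4 = -7 + (-4*B - 3)/4 = -7 + (-3 - 4*B)/4 = -7 + (-3/4 - B) = -31/4 - B)
(20208 + 17378)/(-32354 + (7783 + H(99))) = (20208 + 17378)/(-32354 + (7783 + (-31/4 - 1*99))) = 37586/(-32354 + (7783 + (-31/4 - 99))) = 37586/(-32354 + (7783 - 427/4)) = 37586/(-32354 + 30705/4) = 37586/(-98711/4) = 37586*(-4/98711) = -150344/98711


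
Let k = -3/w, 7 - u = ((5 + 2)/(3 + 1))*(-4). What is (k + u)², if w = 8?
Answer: 11881/64 ≈ 185.64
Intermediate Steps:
u = 14 (u = 7 - (5 + 2)/(3 + 1)*(-4) = 7 - 7/4*(-4) = 7 - 7*(¼)*(-4) = 7 - 7*(-4)/4 = 7 - 1*(-7) = 7 + 7 = 14)
k = -3/8 ≈ -0.37500
(k + u)² = (-3/8 + 14)² = (109/8)² = 11881/64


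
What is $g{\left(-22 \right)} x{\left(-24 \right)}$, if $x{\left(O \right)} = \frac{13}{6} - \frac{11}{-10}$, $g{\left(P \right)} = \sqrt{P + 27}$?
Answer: $\frac{49 \sqrt{5}}{15} \approx 7.3045$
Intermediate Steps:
$g{\left(P \right)} = \sqrt{27 + P}$
$x{\left(O \right)} = \frac{49}{15}$ ($x{\left(O \right)} = 13 \cdot \frac{1}{6} - - \frac{11}{10} = \frac{13}{6} + \frac{11}{10} = \frac{49}{15}$)
$g{\left(-22 \right)} x{\left(-24 \right)} = \sqrt{27 - 22} \cdot \frac{49}{15} = \sqrt{5} \cdot \frac{49}{15} = \frac{49 \sqrt{5}}{15}$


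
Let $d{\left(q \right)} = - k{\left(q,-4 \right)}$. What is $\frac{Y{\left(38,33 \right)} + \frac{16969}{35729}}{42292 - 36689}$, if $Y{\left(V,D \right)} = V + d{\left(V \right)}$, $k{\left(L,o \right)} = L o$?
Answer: $\frac{6805479}{200189587} \approx 0.033995$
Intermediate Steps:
$d{\left(q \right)} = 4 q$ ($d{\left(q \right)} = - q \left(-4\right) = - \left(-4\right) q = 4 q$)
$Y{\left(V,D \right)} = 5 V$ ($Y{\left(V,D \right)} = V + 4 V = 5 V$)
$\frac{Y{\left(38,33 \right)} + \frac{16969}{35729}}{42292 - 36689} = \frac{5 \cdot 38 + \frac{16969}{35729}}{42292 - 36689} = \frac{190 + 16969 \cdot \frac{1}{35729}}{5603} = \left(190 + \frac{16969}{35729}\right) \frac{1}{5603} = \frac{6805479}{35729} \cdot \frac{1}{5603} = \frac{6805479}{200189587}$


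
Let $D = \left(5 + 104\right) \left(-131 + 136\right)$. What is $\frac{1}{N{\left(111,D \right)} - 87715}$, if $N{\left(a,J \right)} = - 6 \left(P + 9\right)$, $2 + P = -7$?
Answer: $- \frac{1}{87715} \approx -1.1401 \cdot 10^{-5}$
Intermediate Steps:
$P = -9$ ($P = -2 - 7 = -9$)
$D = 545$ ($D = 109 \cdot 5 = 545$)
$N{\left(a,J \right)} = 0$ ($N{\left(a,J \right)} = - 6 \left(-9 + 9\right) = \left(-6\right) 0 = 0$)
$\frac{1}{N{\left(111,D \right)} - 87715} = \frac{1}{0 - 87715} = \frac{1}{-87715} = - \frac{1}{87715}$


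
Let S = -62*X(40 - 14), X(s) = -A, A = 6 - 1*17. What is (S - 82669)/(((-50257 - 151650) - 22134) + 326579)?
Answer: -83351/102538 ≈ -0.81288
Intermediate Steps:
A = -11 (A = 6 - 17 = -11)
X(s) = 11 (X(s) = -1*(-11) = 11)
S = -682 (S = -62*11 = -682)
(S - 82669)/(((-50257 - 151650) - 22134) + 326579) = (-682 - 82669)/(((-50257 - 151650) - 22134) + 326579) = -83351/((-201907 - 22134) + 326579) = -83351/(-224041 + 326579) = -83351/102538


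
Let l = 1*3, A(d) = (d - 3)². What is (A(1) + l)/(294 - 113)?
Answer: 7/181 ≈ 0.038674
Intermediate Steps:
A(d) = (-3 + d)²
l = 3
(A(1) + l)/(294 - 113) = ((-3 + 1)² + 3)/(294 - 113) = ((-2)² + 3)/181 = (4 + 3)*(1/181) = 7*(1/181) = 7/181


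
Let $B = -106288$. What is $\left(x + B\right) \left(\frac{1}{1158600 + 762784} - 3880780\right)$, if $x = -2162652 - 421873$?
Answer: $\frac{20063962641677518947}{1921384} \approx 1.0442 \cdot 10^{13}$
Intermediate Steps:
$x = -2584525$
$\left(x + B\right) \left(\frac{1}{1158600 + 762784} - 3880780\right) = \left(-2584525 - 106288\right) \left(\frac{1}{1158600 + 762784} - 3880780\right) = - 2690813 \left(\frac{1}{1921384} - 3880780\right) = \left(-2690813\right) \left(- \frac{7456468599519}{1921384}\right) = \frac{20063962641677518947}{1921384}$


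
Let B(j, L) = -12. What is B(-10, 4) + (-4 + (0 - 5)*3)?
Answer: -31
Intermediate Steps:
B(-10, 4) + (-4 + (0 - 5)*3) = -12 + (-4 + (0 - 5)*3) = -12 + (-4 - 5*3) = -12 + (-4 - 15) = -12 - 19 = -31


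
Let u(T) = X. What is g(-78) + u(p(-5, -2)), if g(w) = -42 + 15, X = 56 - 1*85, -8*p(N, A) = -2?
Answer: -56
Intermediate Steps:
p(N, A) = ¼ (p(N, A) = -⅛*(-2) = ¼)
X = -29 (X = 56 - 85 = -29)
u(T) = -29
g(w) = -27
g(-78) + u(p(-5, -2)) = -27 - 29 = -56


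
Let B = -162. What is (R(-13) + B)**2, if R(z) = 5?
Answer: 24649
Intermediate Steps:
(R(-13) + B)**2 = (5 - 162)**2 = (-157)**2 = 24649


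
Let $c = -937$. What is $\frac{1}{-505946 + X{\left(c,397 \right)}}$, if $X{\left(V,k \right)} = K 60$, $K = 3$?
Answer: $- \frac{1}{505766} \approx -1.9772 \cdot 10^{-6}$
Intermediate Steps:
$X{\left(V,k \right)} = 180$ ($X{\left(V,k \right)} = 3 \cdot 60 = 180$)
$\frac{1}{-505946 + X{\left(c,397 \right)}} = \frac{1}{-505946 + 180} = \frac{1}{-505766} = - \frac{1}{505766}$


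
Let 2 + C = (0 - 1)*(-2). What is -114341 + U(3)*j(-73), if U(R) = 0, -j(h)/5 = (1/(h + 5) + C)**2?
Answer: -114341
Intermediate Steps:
C = 0 (C = -2 + (0 - 1)*(-2) = -2 - 1*(-2) = -2 + 2 = 0)
j(h) = -5/(5 + h)**2 (j(h) = -5*(1/(h + 5) + 0)**2 = -5*(1/(5 + h) + 0)**2 = -5/(5 + h)**2)
-114341 + U(3)*j(-73) = -114341 + 0*(-5/(5 - 73)**2) = -114341 + 0*(-5/(-68)**2) = -114341 + 0*(-5*1/4624) = -114341 + 0*(-5/4624) = -114341 + 0 = -114341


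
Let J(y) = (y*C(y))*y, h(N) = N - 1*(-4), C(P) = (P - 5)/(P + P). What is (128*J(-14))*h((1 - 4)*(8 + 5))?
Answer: -595840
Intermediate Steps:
C(P) = (-5 + P)/(2*P) (C(P) = (-5 + P)/((2*P)) = (-5 + P)*(1/(2*P)) = (-5 + P)/(2*P))
h(N) = 4 + N (h(N) = N + 4 = 4 + N)
J(y) = y*(-5/2 + y/2) (J(y) = (y*((-5 + y)/(2*y)))*y = (-5/2 + y/2)*y = y*(-5/2 + y/2))
(128*J(-14))*h((1 - 4)*(8 + 5)) = (128*((½)*(-14)*(-5 - 14)))*(4 + (1 - 4)*(8 + 5)) = (128*((½)*(-14)*(-19)))*(4 - 3*13) = (128*133)*(4 - 39) = 17024*(-35) = -595840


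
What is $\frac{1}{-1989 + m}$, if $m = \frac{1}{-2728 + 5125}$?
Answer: $- \frac{2397}{4767632} \approx -0.00050277$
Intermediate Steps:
$m = \frac{1}{2397} \approx 0.00041719$
$\frac{1}{-1989 + m} = \frac{1}{-1989 + \frac{1}{2397}} = \frac{1}{- \frac{4767632}{2397}} = - \frac{2397}{4767632}$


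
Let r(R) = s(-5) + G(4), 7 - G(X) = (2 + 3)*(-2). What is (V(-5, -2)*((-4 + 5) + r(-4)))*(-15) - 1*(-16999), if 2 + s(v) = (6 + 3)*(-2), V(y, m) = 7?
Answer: 17209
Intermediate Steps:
s(v) = -20 (s(v) = -2 + (6 + 3)*(-2) = -2 + 9*(-2) = -2 - 18 = -20)
G(X) = 17 (G(X) = 7 - (2 + 3)*(-2) = 7 - 5*(-2) = 7 - 1*(-10) = 7 + 10 = 17)
r(R) = -3 (r(R) = -20 + 17 = -3)
(V(-5, -2)*((-4 + 5) + r(-4)))*(-15) - 1*(-16999) = (7*((-4 + 5) - 3))*(-15) - 1*(-16999) = (7*(1 - 3))*(-15) + 16999 = (7*(-2))*(-15) + 16999 = -14*(-15) + 16999 = 210 + 16999 = 17209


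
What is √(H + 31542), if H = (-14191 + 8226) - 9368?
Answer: 3*√1801 ≈ 127.31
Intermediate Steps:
H = -15333 (H = -5965 - 9368 = -15333)
√(H + 31542) = √(-15333 + 31542) = √16209 = 3*√1801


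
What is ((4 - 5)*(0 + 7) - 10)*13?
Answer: -221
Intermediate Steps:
((4 - 5)*(0 + 7) - 10)*13 = (-1*7 - 10)*13 = (-7 - 10)*13 = -17*13 = -221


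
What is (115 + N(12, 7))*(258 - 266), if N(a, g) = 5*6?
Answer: -1160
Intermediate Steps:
N(a, g) = 30
(115 + N(12, 7))*(258 - 266) = (115 + 30)*(258 - 266) = 145*(-8) = -1160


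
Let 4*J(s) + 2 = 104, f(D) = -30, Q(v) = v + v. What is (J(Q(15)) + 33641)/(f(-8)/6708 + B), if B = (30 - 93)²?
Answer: 37639147/4437337 ≈ 8.4824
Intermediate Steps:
Q(v) = 2*v
J(s) = 51/2 (J(s) = -½ + (¼)*104 = -½ + 26 = 51/2)
B = 3969 (B = (-63)² = 3969)
(J(Q(15)) + 33641)/(f(-8)/6708 + B) = (51/2 + 33641)/(-30/6708 + 3969) = 67333/(2*(-30*1/6708 + 3969)) = 67333/(2*(-5/1118 + 3969)) = 67333/(2*(4437337/1118)) = (67333/2)*(1118/4437337) = 37639147/4437337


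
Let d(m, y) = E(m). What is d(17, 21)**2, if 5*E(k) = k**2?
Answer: 83521/25 ≈ 3340.8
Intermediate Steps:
E(k) = k**2/5
d(m, y) = m**2/5
d(17, 21)**2 = ((1/5)*17**2)**2 = ((1/5)*289)**2 = (289/5)**2 = 83521/25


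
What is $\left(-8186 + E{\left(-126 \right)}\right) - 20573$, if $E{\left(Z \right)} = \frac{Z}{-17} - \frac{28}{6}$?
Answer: $- \frac{1466569}{51} \approx -28756.0$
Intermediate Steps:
$E{\left(Z \right)} = - \frac{14}{3} - \frac{Z}{17}$ ($E{\left(Z \right)} = Z \left(- \frac{1}{17}\right) - \frac{14}{3} = - \frac{Z}{17} - \frac{14}{3} = - \frac{14}{3} - \frac{Z}{17}$)
$\left(-8186 + E{\left(-126 \right)}\right) - 20573 = \left(-8186 - - \frac{140}{51}\right) - 20573 = \left(-8186 + \left(- \frac{14}{3} + \frac{126}{17}\right)\right) - 20573 = \left(-8186 + \frac{140}{51}\right) - 20573 = - \frac{417346}{51} - 20573 = - \frac{1466569}{51}$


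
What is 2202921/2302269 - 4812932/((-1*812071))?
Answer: 4289864134033/623201963033 ≈ 6.8836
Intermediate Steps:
2202921/2302269 - 4812932/((-1*812071)) = 2202921*(1/2302269) - 4812932/(-812071) = 734307/767423 - 4812932*(-1/812071) = 734307/767423 + 4812932/812071 = 4289864134033/623201963033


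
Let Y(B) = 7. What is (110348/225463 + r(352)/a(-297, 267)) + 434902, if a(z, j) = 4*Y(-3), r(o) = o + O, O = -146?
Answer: 196112157475/450926 ≈ 4.3491e+5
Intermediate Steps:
r(o) = -146 + o (r(o) = o - 146 = -146 + o)
a(z, j) = 28 (a(z, j) = 4*7 = 28)
(110348/225463 + r(352)/a(-297, 267)) + 434902 = (110348/225463 + (-146 + 352)/28) + 434902 = (110348*(1/225463) + 206*(1/28)) + 434902 = (15764/32209 + 103/14) + 434902 = 3538223/450926 + 434902 = 196112157475/450926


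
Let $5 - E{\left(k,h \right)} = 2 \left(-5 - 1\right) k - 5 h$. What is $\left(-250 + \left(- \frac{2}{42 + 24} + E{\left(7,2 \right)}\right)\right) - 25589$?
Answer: $- \frac{849421}{33} \approx -25740.0$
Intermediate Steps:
$E{\left(k,h \right)} = 5 + 5 h + 12 k$ ($E{\left(k,h \right)} = 5 - \left(2 \left(-5 - 1\right) k - 5 h\right) = 5 - \left(2 \left(-6\right) k - 5 h\right) = 5 - \left(- 12 k - 5 h\right) = 5 + \left(5 h + 12 k\right) = 5 + 5 h + 12 k$)
$\left(-250 + \left(- \frac{2}{42 + 24} + E{\left(7,2 \right)}\right)\right) - 25589 = \left(-250 + \left(- \frac{2}{42 + 24} + \left(5 + 5 \cdot 2 + 12 \cdot 7\right)\right)\right) - 25589 = \left(-250 + \left(- \frac{2}{66} + \left(5 + 10 + 84\right)\right)\right) - 25589 = \left(-250 + \left(\left(-2\right) \frac{1}{66} + 99\right)\right) - 25589 = \left(-250 + \left(- \frac{1}{33} + 99\right)\right) - 25589 = \left(-250 + \frac{3266}{33}\right) - 25589 = - \frac{4984}{33} - 25589 = - \frac{849421}{33}$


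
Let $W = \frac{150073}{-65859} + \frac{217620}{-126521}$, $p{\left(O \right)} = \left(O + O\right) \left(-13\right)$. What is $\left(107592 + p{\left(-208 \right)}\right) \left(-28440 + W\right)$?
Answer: $- \frac{26782236580557349000}{8332546539} \approx -3.2142 \cdot 10^{9}$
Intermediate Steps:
$p{\left(O \right)} = - 26 O$ ($p{\left(O \right)} = 2 O \left(-13\right) = - 26 O$)
$W = - \frac{33319621613}{8332546539}$ ($W = 150073 \left(- \frac{1}{65859}\right) + 217620 \left(- \frac{1}{126521}\right) = - \frac{150073}{65859} - \frac{217620}{126521} = - \frac{33319621613}{8332546539} \approx -3.9987$)
$\left(107592 + p{\left(-208 \right)}\right) \left(-28440 + W\right) = \left(107592 - -5408\right) \left(-28440 - \frac{33319621613}{8332546539}\right) = \left(107592 + 5408\right) \left(- \frac{237010943190773}{8332546539}\right) = 113000 \left(- \frac{237010943190773}{8332546539}\right) = - \frac{26782236580557349000}{8332546539}$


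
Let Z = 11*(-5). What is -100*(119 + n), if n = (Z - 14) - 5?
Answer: -4500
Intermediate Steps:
Z = -55
n = -74 (n = (-55 - 14) - 5 = -69 - 5 = -74)
-100*(119 + n) = -100*(119 - 74) = -100*45 = -4500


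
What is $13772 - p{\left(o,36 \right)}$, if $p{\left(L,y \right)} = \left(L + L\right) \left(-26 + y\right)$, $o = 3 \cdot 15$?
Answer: $12872$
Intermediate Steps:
$o = 45$
$p{\left(L,y \right)} = 2 L \left(-26 + y\right)$
$13772 - p{\left(o,36 \right)} = 13772 - 2 \cdot 45 \left(-26 + 36\right) = 13772 - 2 \cdot 45 \cdot 10 = 13772 - 900 = 12872$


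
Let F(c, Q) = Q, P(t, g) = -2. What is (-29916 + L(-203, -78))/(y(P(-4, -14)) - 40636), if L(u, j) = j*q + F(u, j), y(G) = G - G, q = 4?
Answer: 15153/20318 ≈ 0.74579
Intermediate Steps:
y(G) = 0
L(u, j) = 5*j (L(u, j) = j*4 + j = 4*j + j = 5*j)
(-29916 + L(-203, -78))/(y(P(-4, -14)) - 40636) = (-29916 + 5*(-78))/(0 - 40636) = (-29916 - 390)/(-40636) = -30306*(-1/40636) = 15153/20318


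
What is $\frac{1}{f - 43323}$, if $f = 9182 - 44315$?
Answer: $- \frac{1}{78456} \approx -1.2746 \cdot 10^{-5}$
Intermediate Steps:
$f = -35133$ ($f = 9182 - 44315 = -35133$)
$\frac{1}{f - 43323} = \frac{1}{-35133 - 43323} = \frac{1}{-78456} = - \frac{1}{78456}$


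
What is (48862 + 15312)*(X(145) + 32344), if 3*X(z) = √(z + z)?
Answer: 2075643856 + 64174*√290/3 ≈ 2.0760e+9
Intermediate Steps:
X(z) = √2*√z/3 (X(z) = √(z + z)/3 = √(2*z)/3 = (√2*√z)/3 = √2*√z/3)
(48862 + 15312)*(X(145) + 32344) = (48862 + 15312)*(√2*√145/3 + 32344) = 64174*(√290/3 + 32344) = 64174*(32344 + √290/3) = 2075643856 + 64174*√290/3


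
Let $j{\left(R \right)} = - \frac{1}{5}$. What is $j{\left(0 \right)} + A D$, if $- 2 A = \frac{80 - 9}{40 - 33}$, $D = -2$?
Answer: $\frac{348}{35} \approx 9.9429$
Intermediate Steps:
$j{\left(R \right)} = - \frac{1}{5}$ ($j{\left(R \right)} = \left(-1\right) \frac{1}{5} = - \frac{1}{5}$)
$A = - \frac{71}{14}$ ($A = - \frac{\left(80 - 9\right) \frac{1}{40 - 33}}{2} = - \frac{71 \cdot \frac{1}{7}}{2} = \left(- \frac{1}{2}\right) \frac{71}{7} = - \frac{71}{14} \approx -5.0714$)
$j{\left(0 \right)} + A D = - \frac{1}{5} - - \frac{71}{7} = - \frac{1}{5} + \frac{71}{7} = \frac{348}{35}$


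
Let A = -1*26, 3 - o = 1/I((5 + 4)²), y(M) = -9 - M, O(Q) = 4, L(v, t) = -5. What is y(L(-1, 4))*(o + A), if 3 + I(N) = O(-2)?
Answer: 96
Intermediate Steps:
I(N) = 1 (I(N) = -3 + 4 = 1)
o = 2 (o = 3 - 1/1 = 3 - 1*1 = 3 - 1 = 2)
A = -26
y(L(-1, 4))*(o + A) = (-9 - 1*(-5))*(2 - 26) = (-9 + 5)*(-24) = -4*(-24) = 96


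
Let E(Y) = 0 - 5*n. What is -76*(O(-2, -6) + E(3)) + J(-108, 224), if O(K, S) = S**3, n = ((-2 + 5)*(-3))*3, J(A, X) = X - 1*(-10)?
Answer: 6390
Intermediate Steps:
J(A, X) = 10 + X (J(A, X) = X + 10 = 10 + X)
n = -27 (n = (3*(-3))*3 = -9*3 = -27)
E(Y) = 135 (E(Y) = 0 - 5*(-27) = 0 + 135 = 135)
-76*(O(-2, -6) + E(3)) + J(-108, 224) = -76*((-6)**3 + 135) + (10 + 224) = -76*(-216 + 135) + 234 = -76*(-81) + 234 = 6156 + 234 = 6390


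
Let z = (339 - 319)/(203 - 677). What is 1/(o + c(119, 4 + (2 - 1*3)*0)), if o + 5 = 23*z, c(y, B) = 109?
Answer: 237/24418 ≈ 0.0097060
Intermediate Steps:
z = -10/237 (z = 20/(-474) = 20*(-1/474) = -10/237 ≈ -0.042194)
o = -1415/237 (o = -5 + 23*(-10/237) = -5 - 230/237 = -1415/237 ≈ -5.9705)
1/(o + c(119, 4 + (2 - 1*3)*0)) = 1/(-1415/237 + 109) = 1/(24418/237) = 237/24418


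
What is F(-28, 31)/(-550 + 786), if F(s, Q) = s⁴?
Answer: 153664/59 ≈ 2604.5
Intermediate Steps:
F(-28, 31)/(-550 + 786) = (-28)⁴/(-550 + 786) = 614656/236 = 614656*(1/236) = 153664/59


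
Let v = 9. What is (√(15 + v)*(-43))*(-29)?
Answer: 2494*√6 ≈ 6109.0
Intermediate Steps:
(√(15 + v)*(-43))*(-29) = (√(15 + 9)*(-43))*(-29) = (√24*(-43))*(-29) = ((2*√6)*(-43))*(-29) = -86*√6*(-29) = 2494*√6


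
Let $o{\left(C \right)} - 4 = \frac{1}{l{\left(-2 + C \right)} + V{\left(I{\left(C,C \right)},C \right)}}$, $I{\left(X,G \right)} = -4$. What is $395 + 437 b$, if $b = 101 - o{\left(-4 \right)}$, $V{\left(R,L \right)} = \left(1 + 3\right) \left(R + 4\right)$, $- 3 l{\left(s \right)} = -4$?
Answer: $\frac{169825}{4} \approx 42456.0$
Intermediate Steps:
$l{\left(s \right)} = \frac{4}{3}$ ($l{\left(s \right)} = \left(- \frac{1}{3}\right) \left(-4\right) = \frac{4}{3}$)
$V{\left(R,L \right)} = 16 + 4 R$ ($V{\left(R,L \right)} = 4 \left(4 + R\right) = 16 + 4 R$)
$o{\left(C \right)} = \frac{19}{4}$ ($o{\left(C \right)} = 4 + \frac{1}{\frac{4}{3} + \left(16 + 4 \left(-4\right)\right)} = 4 + \frac{1}{\frac{4}{3} + \left(16 - 16\right)} = 4 + \frac{1}{\frac{4}{3} + 0} = 4 + \frac{1}{\frac{4}{3}} = 4 + \frac{3}{4} = \frac{19}{4}$)
$b = \frac{385}{4}$ ($b = 101 - \frac{19}{4} = \frac{385}{4} \approx 96.25$)
$395 + 437 b = 395 + 437 \cdot \frac{385}{4} = 395 + \frac{168245}{4} = \frac{169825}{4}$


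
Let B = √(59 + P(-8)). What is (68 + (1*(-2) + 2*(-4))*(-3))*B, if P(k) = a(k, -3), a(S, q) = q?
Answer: 196*√14 ≈ 733.37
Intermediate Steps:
P(k) = -3
B = 2*√14 (B = √(59 - 3) = √56 = 2*√14 ≈ 7.4833)
(68 + (1*(-2) + 2*(-4))*(-3))*B = (68 + (1*(-2) + 2*(-4))*(-3))*(2*√14) = (68 + (-2 - 8)*(-3))*(2*√14) = (68 - 10*(-3))*(2*√14) = (68 + 30)*(2*√14) = 98*(2*√14) = 196*√14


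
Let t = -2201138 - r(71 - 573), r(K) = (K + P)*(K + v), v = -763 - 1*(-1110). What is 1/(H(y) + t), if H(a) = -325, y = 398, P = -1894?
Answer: -1/2572843 ≈ -3.8868e-7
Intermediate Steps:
v = 347 (v = -763 + 1110 = 347)
r(K) = (-1894 + K)*(347 + K) (r(K) = (K - 1894)*(K + 347) = (-1894 + K)*(347 + K))
t = -2572518 (t = -2201138 - (-657218 + (71 - 573)² - 1547*(71 - 573)) = -2201138 - (-657218 + (-502)² - 1547*(-502)) = -2201138 - (-657218 + 252004 + 776594) = -2201138 - 1*371380 = -2201138 - 371380 = -2572518)
1/(H(y) + t) = 1/(-325 - 2572518) = 1/(-2572843) = -1/2572843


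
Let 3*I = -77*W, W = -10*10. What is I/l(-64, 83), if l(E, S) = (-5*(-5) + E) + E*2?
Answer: -7700/501 ≈ -15.369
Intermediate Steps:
l(E, S) = 25 + 3*E (l(E, S) = (25 + E) + 2*E = 25 + 3*E)
W = -100
I = 7700/3 (I = (-77*(-100))/3 = (1/3)*7700 = 7700/3 ≈ 2566.7)
I/l(-64, 83) = 7700/(3*(25 + 3*(-64))) = 7700/(3*(25 - 192)) = (7700/3)/(-167) = (7700/3)*(-1/167) = -7700/501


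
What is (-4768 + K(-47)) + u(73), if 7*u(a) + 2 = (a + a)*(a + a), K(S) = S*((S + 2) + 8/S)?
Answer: 2799/7 ≈ 399.86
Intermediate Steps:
K(S) = S*(2 + S + 8/S) (K(S) = S*((2 + S) + 8/S) = S*(2 + S + 8/S))
u(a) = -2/7 + 4*a²/7 (u(a) = -2/7 + ((a + a)*(a + a))/7 = -2/7 + ((2*a)*(2*a))/7 = -2/7 + (4*a²)/7 = -2/7 + 4*a²/7)
(-4768 + K(-47)) + u(73) = (-4768 + (8 + (-47)² + 2*(-47))) + (-2/7 + (4/7)*73²) = (-4768 + (8 + 2209 - 94)) + (-2/7 + (4/7)*5329) = (-4768 + 2123) + (-2/7 + 21316/7) = -2645 + 21314/7 = 2799/7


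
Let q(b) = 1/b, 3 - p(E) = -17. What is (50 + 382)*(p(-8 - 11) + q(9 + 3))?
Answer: 8676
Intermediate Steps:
p(E) = 20 (p(E) = 3 - 1*(-17) = 3 + 17 = 20)
(50 + 382)*(p(-8 - 11) + q(9 + 3)) = (50 + 382)*(20 + 1/(9 + 3)) = 432*(20 + 1/12) = 432*(241/12) = 8676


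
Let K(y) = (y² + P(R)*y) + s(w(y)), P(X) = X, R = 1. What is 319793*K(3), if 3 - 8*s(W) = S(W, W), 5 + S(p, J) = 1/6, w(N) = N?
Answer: 199231039/48 ≈ 4.1506e+6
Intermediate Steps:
S(p, J) = -29/6 (S(p, J) = -5 + 1/6 = -5 + ⅙ = -29/6)
s(W) = 47/48 (s(W) = 3/8 - ⅛*(-29/6) = 3/8 + 29/48 = 47/48)
K(y) = 47/48 + y + y² (K(y) = (y² + 1*y) + 47/48 = (y² + y) + 47/48 = (y + y²) + 47/48 = 47/48 + y + y²)
319793*K(3) = 319793*(47/48 + 3 + 3²) = 319793*(47/48 + 3 + 9) = 319793*(623/48) = 199231039/48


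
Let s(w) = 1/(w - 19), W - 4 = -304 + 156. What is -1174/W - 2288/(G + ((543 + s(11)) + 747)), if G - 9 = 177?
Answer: 5612821/850104 ≈ 6.6025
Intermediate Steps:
G = 186 (G = 9 + 177 = 186)
W = -144 (W = 4 + (-304 + 156) = 4 - 148 = -144)
s(w) = 1/(-19 + w)
-1174/W - 2288/(G + ((543 + s(11)) + 747)) = -1174/(-144) - 2288/(186 + ((543 + 1/(-19 + 11)) + 747)) = -1174*(-1/144) - 2288/(186 + ((543 + 1/(-8)) + 747)) = 587/72 - 2288/(186 + ((543 - 1/8) + 747)) = 587/72 - 2288/(186 + (4343/8 + 747)) = 587/72 - 2288/(186 + 10319/8) = 587/72 - 2288/11807/8 = 587/72 - 2288*8/11807 = 587/72 - 18304/11807 = 5612821/850104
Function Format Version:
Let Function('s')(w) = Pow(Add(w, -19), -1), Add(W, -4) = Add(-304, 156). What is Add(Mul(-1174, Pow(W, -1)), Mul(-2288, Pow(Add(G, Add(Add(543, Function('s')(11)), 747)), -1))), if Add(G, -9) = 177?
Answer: Rational(5612821, 850104) ≈ 6.6025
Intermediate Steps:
G = 186 (G = Add(9, 177) = 186)
W = -144 (W = Add(4, Add(-304, 156)) = Add(4, -148) = -144)
Function('s')(w) = Pow(Add(-19, w), -1)
Add(Mul(-1174, Pow(W, -1)), Mul(-2288, Pow(Add(G, Add(Add(543, Function('s')(11)), 747)), -1))) = Add(Mul(-1174, Pow(-144, -1)), Mul(-2288, Pow(Add(186, Add(Add(543, Pow(Add(-19, 11), -1)), 747)), -1))) = Add(Mul(-1174, Rational(-1, 144)), Mul(-2288, Pow(Add(186, Add(Add(543, Pow(-8, -1)), 747)), -1))) = Add(Rational(587, 72), Mul(-2288, Pow(Add(186, Add(Add(543, Rational(-1, 8)), 747)), -1))) = Add(Rational(587, 72), Mul(-2288, Pow(Add(186, Add(Rational(4343, 8), 747)), -1))) = Add(Rational(587, 72), Mul(-2288, Pow(Add(186, Rational(10319, 8)), -1))) = Add(Rational(587, 72), Mul(-2288, Pow(Rational(11807, 8), -1))) = Add(Rational(587, 72), Mul(-2288, Rational(8, 11807))) = Add(Rational(587, 72), Rational(-18304, 11807)) = Rational(5612821, 850104)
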